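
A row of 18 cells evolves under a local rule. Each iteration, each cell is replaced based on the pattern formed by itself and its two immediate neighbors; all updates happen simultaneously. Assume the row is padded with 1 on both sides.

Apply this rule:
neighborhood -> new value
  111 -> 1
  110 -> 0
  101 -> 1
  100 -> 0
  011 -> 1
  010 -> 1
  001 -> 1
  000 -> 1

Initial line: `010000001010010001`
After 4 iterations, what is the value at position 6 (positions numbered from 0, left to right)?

110111111110110111
101111111101101111
011111111011011111
111111110110111111
position 6 holds 1

1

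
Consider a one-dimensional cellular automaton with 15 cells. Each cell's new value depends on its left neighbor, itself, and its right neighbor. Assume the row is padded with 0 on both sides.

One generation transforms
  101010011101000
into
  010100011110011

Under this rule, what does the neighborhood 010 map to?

At position 0 the neighborhood is 010; the next row has 0 there.

0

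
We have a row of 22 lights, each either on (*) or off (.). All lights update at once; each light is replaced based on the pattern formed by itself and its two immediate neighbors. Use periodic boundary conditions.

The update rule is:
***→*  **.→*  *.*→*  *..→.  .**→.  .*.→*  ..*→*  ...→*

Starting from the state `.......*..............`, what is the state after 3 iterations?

********.*************
*********.************
**********.***********

**********.***********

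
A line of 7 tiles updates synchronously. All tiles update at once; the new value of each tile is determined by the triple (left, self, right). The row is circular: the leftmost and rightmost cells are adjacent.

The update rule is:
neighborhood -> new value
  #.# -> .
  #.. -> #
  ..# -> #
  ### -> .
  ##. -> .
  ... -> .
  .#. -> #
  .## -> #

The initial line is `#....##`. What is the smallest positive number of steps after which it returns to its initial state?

step 1: .#..##.
step 2: #####.#
step 3: ......#
step 4: #....##

4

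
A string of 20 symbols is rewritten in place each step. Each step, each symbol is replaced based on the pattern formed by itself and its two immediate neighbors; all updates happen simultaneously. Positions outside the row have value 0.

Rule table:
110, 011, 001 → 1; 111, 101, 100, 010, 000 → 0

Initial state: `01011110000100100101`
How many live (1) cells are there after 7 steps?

step 1: 10010010001001001000
step 2: 00100100010010010000
step 3: 01001000100100100000
step 4: 10010001001001000000
step 5: 00100010010010000000
step 6: 01000100100100000000
step 7: 10001001001000000000
count of 1: 4

4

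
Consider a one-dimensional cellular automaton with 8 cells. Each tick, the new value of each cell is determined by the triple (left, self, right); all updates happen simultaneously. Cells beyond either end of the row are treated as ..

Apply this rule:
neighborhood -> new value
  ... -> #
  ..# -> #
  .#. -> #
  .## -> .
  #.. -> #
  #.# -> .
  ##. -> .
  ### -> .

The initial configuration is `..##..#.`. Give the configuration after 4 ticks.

##..####
..##....
##..####  (repeats tick 1; period 2)
tick 4: ..##....

..##....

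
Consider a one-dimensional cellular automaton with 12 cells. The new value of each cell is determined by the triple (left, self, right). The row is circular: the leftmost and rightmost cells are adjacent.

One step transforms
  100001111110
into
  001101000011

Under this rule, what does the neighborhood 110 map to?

At position 10 the neighborhood is 110; the next row has 1 there.

1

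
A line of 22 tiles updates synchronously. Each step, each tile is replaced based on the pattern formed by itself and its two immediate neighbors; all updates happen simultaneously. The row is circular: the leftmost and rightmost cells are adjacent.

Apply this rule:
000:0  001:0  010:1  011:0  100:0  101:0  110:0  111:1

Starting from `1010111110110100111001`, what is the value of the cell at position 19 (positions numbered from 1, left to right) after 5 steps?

0

step 1: 0010011100000100010000
step 2: 0010001000000100010000
step 3: 0010001000000100010000  (fixed point — unchanged through step 5)
position 19 holds 0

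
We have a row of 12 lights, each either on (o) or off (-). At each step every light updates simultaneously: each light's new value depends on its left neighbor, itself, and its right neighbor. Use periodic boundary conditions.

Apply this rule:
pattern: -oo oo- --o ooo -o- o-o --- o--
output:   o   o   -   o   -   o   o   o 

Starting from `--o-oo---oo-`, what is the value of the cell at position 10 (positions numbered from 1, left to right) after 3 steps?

o--ooooo-ooo
oo-ooooooooo
oooooooooooo
position 10 holds o

o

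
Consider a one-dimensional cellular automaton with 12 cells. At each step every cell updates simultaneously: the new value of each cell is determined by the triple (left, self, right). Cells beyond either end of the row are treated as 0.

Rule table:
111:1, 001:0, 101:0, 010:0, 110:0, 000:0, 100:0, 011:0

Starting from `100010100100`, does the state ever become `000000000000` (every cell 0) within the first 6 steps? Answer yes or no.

step 1: 000000000000
all cells are 0 at step 1

yes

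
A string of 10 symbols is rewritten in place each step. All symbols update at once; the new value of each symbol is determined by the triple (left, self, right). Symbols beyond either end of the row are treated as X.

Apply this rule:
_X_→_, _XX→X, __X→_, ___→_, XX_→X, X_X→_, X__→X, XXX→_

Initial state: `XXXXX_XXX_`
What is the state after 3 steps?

XX________

____X_X_X_
X_________
XX________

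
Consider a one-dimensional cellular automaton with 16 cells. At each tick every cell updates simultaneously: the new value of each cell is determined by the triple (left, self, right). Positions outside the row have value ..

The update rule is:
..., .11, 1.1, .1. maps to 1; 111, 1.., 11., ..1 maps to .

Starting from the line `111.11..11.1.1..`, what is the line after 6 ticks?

tick 1: 1..11...1.1111.1
tick 2: 1..1..1.111...11
tick 3: 1..1..111...1.1.
tick 4: 1..1..1...1.111.
tick 5: 1..1..1.1.111...
tick 6: 1..1..11111...11

1..1..11111...11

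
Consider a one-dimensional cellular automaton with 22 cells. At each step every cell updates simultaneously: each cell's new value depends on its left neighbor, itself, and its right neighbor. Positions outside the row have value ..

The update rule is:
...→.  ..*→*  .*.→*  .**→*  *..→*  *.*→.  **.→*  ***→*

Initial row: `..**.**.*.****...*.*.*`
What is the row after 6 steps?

****.**.*.*****.**.*.*

.***.**.*.*****.**.*.*
****.**.*.*****.**.*.*
****.**.*.*****.**.*.*  (fixed point — unchanged through step 6)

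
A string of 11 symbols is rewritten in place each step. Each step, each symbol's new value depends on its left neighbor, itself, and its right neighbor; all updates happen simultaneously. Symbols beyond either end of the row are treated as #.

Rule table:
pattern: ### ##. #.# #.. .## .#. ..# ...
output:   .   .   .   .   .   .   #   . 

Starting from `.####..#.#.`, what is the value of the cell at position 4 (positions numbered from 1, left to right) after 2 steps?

step 1: ......#....
step 2: .....#....#
position 4 holds .

.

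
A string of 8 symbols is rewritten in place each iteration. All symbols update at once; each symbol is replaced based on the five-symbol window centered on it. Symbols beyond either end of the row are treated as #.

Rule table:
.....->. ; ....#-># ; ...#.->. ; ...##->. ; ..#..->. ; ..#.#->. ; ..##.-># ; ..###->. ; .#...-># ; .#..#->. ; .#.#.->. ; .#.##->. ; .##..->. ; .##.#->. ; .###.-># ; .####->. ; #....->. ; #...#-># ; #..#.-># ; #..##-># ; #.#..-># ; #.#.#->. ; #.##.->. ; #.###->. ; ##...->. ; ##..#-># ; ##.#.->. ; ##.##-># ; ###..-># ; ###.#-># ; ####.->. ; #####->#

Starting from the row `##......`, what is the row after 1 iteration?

.#....#.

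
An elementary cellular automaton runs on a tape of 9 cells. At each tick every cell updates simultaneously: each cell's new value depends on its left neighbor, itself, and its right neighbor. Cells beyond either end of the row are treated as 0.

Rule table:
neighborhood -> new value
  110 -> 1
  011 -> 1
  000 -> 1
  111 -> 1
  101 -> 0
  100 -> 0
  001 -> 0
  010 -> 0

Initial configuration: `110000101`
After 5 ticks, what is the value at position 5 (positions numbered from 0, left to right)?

110110000
110110111
110110111  (fixed point — unchanged through tick 5)
position 5 holds 0

0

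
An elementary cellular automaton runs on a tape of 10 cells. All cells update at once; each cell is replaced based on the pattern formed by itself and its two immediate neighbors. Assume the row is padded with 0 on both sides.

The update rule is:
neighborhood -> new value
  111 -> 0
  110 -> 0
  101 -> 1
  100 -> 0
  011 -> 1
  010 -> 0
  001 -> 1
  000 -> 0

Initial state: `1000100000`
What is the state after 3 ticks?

0001000000
0010000000
0100000000

0100000000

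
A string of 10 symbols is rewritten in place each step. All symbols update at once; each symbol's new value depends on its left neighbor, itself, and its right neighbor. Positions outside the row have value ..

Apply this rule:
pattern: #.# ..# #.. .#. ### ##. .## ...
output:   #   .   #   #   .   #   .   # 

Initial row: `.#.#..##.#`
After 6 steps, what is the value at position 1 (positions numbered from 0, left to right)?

.####..###
....##...#
###..###.#
..##...###
#..###...#
##...###.#
position 1 holds #

#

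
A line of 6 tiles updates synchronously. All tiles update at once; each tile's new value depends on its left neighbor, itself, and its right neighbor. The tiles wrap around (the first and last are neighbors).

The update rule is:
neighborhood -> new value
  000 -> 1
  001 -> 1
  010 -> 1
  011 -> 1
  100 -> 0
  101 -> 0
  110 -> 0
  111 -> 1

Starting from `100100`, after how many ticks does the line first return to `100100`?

6

101101
001001
011011
010010
110110
100100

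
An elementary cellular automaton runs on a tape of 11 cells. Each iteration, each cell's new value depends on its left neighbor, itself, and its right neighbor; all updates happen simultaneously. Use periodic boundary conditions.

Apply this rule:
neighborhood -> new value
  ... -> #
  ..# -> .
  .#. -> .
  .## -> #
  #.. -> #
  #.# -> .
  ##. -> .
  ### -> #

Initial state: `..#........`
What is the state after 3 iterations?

...#######.

#..########
.#.########
...#######.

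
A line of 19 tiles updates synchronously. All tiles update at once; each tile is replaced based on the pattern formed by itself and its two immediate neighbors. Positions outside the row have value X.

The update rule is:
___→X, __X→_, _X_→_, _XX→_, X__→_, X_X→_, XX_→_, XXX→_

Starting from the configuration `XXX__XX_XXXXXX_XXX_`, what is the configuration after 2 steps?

_XXXXXXXXXXXXXXXXX_

___________________
_XXXXXXXXXXXXXXXXX_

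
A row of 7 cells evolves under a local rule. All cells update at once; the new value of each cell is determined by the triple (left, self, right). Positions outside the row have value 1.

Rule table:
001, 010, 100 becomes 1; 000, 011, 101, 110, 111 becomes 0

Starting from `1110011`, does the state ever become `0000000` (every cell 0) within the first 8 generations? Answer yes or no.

0001100
1010011
0011100
1100011
0010100
1110111
0000000
all cells are 0 at generation 7

yes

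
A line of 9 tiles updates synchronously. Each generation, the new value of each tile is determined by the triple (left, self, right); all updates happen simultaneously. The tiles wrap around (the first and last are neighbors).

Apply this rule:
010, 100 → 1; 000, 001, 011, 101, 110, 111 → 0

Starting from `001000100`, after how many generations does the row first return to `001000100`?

001100110
000010001
100011001
010000100
011000110
000100001
100110001
010001000
011001100
000100010
000110011
100001000
110001100
001000010
001100011
100010000
110011000
001000100

18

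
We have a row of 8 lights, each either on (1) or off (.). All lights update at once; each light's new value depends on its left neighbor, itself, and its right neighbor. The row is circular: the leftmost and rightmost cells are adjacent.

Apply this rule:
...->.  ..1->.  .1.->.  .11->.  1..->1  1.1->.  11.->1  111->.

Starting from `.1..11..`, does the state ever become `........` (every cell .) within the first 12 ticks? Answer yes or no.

no

tick 1: ..1..11.
tick 2: ...1..11
tick 3: 1...1..1
tick 4: 11...1..
tick 5: .11...1.
tick 6: ..11...1
tick 7: 1..11...
tick 8: .1..11..  (repeats tick 0; period 8)
tick 12: 11...1..
tick 12 is 11...1.., still not uniform .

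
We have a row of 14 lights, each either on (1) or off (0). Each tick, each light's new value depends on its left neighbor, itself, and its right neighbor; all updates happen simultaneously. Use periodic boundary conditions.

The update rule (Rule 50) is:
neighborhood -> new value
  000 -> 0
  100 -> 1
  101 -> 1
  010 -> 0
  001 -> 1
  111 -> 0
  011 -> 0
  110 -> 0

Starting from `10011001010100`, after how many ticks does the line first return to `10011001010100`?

tick 1: 01100110101011
tick 2: 10011001010100

2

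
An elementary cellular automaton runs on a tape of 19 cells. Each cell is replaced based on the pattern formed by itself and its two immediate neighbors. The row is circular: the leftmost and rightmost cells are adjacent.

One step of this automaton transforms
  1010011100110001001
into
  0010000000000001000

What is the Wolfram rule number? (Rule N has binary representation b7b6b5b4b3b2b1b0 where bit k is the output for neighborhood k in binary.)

position 6: 111 → 0  (bit 7 = 0)
position 0: 110 → 0  (bit 6 = 0)
position 1: 101 → 0  (bit 5 = 0)
position 3: 100 → 0  (bit 4 = 0)
position 5: 011 → 0  (bit 3 = 0)
position 2: 010 → 1  (bit 2 = 1)
position 4: 001 → 0  (bit 1 = 0)
position 13: 000 → 0  (bit 0 = 0)
bits b7..b0 = 00000100 = 4

4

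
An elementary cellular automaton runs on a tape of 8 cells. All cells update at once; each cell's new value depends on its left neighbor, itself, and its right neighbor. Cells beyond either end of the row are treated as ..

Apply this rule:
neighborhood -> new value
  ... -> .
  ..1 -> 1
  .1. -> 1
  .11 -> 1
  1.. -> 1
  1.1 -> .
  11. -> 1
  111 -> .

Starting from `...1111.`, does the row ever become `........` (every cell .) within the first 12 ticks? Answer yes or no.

tick 1: ..11..11
tick 2: .1111111
tick 3: 11.....1
tick 4: 111...11
tick 5: 1.11.111
tick 6: 1.11.1.1
tick 7: 1.11.1.1  (fixed point — unchanged through tick 12)
tick 12 is 1.11.1.1, still not uniform .

no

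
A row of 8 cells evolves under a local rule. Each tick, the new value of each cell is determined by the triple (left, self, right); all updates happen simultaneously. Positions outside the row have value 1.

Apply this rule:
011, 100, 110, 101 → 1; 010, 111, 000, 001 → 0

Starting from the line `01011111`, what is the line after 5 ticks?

11001011

tick 1: 10110000
tick 2: 11111000
tick 3: 00001100
tick 4: 10001110
tick 5: 11001011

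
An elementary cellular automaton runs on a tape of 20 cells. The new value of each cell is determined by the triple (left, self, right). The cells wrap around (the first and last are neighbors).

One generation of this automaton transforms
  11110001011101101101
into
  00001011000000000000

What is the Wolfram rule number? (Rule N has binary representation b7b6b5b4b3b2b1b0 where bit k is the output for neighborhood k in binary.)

position 0: 111 → 0  (bit 7 = 0)
position 3: 110 → 0  (bit 6 = 0)
position 8: 101 → 0  (bit 5 = 0)
position 4: 100 → 1  (bit 4 = 1)
position 9: 011 → 0  (bit 3 = 0)
position 7: 010 → 1  (bit 2 = 1)
position 6: 001 → 1  (bit 1 = 1)
position 5: 000 → 0  (bit 0 = 0)
bits b7..b0 = 00010110 = 22

22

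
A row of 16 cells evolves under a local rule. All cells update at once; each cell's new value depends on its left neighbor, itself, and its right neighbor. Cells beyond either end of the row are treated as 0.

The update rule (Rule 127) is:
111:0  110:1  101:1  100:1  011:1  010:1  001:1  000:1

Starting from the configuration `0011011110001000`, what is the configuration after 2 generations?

1111110011111111
1000011110000001

1000011110000001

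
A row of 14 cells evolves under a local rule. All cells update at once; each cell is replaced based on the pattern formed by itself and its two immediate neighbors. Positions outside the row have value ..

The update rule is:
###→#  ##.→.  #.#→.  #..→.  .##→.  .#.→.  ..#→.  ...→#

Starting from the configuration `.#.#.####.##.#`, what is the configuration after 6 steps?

..#..####..#..

......##......
#####....#####
.###..##..###.
..#........#..
#...######...#
..#..####..#..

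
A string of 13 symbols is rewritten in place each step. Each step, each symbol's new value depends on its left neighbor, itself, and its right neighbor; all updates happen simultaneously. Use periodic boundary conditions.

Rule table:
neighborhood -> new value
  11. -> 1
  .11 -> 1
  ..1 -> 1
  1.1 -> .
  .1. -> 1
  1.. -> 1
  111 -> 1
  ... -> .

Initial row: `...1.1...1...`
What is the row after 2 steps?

..11.11.111..
.111.11.1111.

.111.11.1111.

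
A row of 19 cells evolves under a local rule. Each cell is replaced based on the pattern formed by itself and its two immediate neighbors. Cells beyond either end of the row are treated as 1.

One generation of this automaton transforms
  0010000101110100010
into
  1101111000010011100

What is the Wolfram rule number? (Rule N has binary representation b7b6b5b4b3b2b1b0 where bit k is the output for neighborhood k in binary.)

position 10: 111 → 0  (bit 7 = 0)
position 11: 110 → 1  (bit 6 = 1)
position 8: 101 → 0  (bit 5 = 0)
position 0: 100 → 1  (bit 4 = 1)
position 9: 011 → 0  (bit 3 = 0)
position 2: 010 → 0  (bit 2 = 0)
position 1: 001 → 1  (bit 1 = 1)
position 4: 000 → 1  (bit 0 = 1)
bits b7..b0 = 01010011 = 83

83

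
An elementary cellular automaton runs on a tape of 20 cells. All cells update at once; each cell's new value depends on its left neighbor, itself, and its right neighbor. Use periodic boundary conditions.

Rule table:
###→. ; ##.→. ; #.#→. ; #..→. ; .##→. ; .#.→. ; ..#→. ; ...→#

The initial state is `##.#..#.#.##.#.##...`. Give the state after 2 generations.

#################...

generation 1: ..................#.
generation 2: #################...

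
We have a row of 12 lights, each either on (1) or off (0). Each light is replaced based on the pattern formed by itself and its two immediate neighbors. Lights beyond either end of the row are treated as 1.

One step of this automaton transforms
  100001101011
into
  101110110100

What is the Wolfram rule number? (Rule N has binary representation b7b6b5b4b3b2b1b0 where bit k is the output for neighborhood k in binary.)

99

position 11: 111 → 0  (bit 7 = 0)
position 0: 110 → 1  (bit 6 = 1)
position 7: 101 → 1  (bit 5 = 1)
position 1: 100 → 0  (bit 4 = 0)
position 5: 011 → 0  (bit 3 = 0)
position 8: 010 → 0  (bit 2 = 0)
position 4: 001 → 1  (bit 1 = 1)
position 2: 000 → 1  (bit 0 = 1)
bits b7..b0 = 01100011 = 99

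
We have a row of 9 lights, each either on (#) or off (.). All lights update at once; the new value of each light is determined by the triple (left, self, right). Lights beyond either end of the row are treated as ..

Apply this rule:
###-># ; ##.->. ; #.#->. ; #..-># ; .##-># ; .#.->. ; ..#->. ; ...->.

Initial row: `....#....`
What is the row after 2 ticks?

.....#...
......#..

......#..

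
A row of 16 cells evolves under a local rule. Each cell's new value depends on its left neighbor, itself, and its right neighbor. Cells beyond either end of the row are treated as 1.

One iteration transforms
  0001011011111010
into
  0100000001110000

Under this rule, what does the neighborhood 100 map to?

0

At position 0 the neighborhood is 100; the next row has 0 there.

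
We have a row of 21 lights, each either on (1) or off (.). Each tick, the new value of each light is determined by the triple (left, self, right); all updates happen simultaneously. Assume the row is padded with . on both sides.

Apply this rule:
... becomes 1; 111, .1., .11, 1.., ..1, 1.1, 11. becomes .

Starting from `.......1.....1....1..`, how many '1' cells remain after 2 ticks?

tick 1: 111111...111...11...1
tick 2: .......1.....1....1..
count of 1: 3

3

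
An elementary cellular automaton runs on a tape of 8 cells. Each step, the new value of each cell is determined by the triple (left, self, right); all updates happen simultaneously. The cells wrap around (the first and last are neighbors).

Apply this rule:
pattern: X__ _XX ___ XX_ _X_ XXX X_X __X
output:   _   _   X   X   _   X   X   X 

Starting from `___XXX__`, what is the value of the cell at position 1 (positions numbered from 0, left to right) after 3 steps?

X

step 1: XXX_XX_X
step 2: XXXX_XX_
step 3: _XXXX_XX
position 1 holds X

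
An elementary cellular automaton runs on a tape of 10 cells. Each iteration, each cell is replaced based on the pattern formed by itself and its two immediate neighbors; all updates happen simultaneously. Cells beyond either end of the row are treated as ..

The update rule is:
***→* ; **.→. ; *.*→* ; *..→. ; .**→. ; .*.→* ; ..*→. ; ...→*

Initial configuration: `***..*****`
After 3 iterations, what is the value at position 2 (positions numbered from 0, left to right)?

*

iteration 1: .*....***.
iteration 2: .*.**..*..
iteration 3: .**....*.*
position 2 holds *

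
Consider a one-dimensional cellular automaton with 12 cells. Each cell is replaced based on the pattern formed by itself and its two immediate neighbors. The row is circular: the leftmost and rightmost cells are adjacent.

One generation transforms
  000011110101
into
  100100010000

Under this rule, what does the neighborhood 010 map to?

0

At position 9 the neighborhood is 010; the next row has 0 there.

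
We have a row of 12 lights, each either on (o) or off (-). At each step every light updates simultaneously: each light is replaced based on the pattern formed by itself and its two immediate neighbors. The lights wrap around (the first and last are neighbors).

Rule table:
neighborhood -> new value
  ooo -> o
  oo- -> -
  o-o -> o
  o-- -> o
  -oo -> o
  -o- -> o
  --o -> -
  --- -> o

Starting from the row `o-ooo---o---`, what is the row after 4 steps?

o-oo-ooo-ooo

step 1: oooo-oo-ooo-
step 2: ooo-oo-ooo-o
step 3: oo-oo-ooo-oo
step 4: o-oo-ooo-ooo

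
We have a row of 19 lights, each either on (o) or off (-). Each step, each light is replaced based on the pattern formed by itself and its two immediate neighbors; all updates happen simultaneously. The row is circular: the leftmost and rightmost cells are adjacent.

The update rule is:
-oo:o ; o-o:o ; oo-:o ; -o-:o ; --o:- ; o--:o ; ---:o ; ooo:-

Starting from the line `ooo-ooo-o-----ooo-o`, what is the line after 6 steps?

--ooo-ooooooo-o-ooo
o-o-ooo-----ooooo-o
ooooo-ooooo-o---ooo
----ooo---ooooo-o--
ooo-o-ooo-o---ooooo
--ooooo-ooooo-o----

--ooooo-ooooo-o----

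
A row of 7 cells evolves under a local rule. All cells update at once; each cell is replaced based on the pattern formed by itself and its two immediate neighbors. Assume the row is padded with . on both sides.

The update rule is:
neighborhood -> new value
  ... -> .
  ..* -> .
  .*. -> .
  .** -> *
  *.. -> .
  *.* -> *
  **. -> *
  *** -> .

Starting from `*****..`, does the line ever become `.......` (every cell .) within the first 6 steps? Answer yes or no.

yes

step 1: *...*..
step 2: .......
all cells are . at step 2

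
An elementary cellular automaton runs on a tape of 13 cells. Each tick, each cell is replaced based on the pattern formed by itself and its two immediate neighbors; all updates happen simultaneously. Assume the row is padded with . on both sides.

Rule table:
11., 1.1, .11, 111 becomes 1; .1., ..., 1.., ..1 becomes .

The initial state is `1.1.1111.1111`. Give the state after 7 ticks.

tick 1: .1.1111111111
tick 2: ..11111111111
tick 3: ..11111111111  (fixed point — unchanged through tick 7)

..11111111111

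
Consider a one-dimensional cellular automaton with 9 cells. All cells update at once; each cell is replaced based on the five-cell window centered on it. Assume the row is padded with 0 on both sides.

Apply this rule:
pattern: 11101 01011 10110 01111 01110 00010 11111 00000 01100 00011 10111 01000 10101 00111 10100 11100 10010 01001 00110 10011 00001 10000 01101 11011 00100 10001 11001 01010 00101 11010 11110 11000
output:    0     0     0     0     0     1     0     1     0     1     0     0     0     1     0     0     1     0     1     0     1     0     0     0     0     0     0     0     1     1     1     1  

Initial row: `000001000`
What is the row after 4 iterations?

111110001
100101010
001100000
111010111

111010111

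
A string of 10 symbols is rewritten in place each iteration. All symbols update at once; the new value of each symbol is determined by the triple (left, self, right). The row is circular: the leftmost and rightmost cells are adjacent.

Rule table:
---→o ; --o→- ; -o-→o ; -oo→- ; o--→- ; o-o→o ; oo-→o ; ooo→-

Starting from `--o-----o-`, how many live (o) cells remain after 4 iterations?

o-o-ooo-o-
oooo--oooo
---o------
oo-o-ooooo
count of o: 8

8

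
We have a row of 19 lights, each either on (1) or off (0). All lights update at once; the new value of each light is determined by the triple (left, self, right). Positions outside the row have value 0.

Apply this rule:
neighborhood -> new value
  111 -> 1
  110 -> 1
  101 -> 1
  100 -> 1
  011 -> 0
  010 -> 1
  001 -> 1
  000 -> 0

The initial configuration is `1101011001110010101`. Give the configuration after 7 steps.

0110110111101110111

0111101110111111111
1011110111011111111
1101111011101111111
0110111101110111111
1011011110111011111
1101101111011101111
0110110111101110111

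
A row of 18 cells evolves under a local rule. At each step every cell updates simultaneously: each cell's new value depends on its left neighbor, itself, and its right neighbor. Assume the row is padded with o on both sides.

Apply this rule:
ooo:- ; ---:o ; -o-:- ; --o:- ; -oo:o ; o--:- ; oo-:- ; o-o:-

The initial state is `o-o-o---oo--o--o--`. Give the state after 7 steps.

------o-o---------
-oooo-----ooooooo-
-o----ooo-o-------
---oo-o-----ooooo-
-o-o----ooo-o-----
-----oo-o-----ooo-
-ooo-o----ooo-o---

-ooo-o----ooo-o---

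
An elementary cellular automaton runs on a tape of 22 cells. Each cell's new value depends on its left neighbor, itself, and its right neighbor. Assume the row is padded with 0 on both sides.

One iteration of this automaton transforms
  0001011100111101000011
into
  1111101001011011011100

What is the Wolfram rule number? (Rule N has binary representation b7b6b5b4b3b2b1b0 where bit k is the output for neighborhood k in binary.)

position 6: 111 → 1  (bit 7 = 1)
position 7: 110 → 0  (bit 6 = 0)
position 4: 101 → 1  (bit 5 = 1)
position 8: 100 → 0  (bit 4 = 0)
position 5: 011 → 0  (bit 3 = 0)
position 3: 010 → 1  (bit 2 = 1)
position 2: 001 → 1  (bit 1 = 1)
position 0: 000 → 1  (bit 0 = 1)
bits b7..b0 = 10100111 = 167

167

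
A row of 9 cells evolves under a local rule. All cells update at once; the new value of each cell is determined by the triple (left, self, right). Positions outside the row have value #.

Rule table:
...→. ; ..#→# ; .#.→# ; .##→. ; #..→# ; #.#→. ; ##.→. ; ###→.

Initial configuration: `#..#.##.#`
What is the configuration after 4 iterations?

.##....#.

iteration 1: .###.....
iteration 2: ....#...#
iteration 3: #..###.#.
iteration 4: .##....#.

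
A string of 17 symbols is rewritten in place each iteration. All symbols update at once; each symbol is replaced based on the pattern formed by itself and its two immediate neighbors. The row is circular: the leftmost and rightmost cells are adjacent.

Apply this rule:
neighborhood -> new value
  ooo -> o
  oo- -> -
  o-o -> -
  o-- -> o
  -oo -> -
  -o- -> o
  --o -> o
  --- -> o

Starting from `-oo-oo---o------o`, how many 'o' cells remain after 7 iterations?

13

iteration 1: ------ooooooooooo
iteration 2: oooooo-ooooooooo-
iteration 3: -oooo---ooooooo--
iteration 4: o-oo-ooo-ooooo-oo
iteration 5: ------o---ooo---o
iteration 6: oooooooooo-o-oooo
iteration 7: ooooooooo--o--ooo
count of o: 13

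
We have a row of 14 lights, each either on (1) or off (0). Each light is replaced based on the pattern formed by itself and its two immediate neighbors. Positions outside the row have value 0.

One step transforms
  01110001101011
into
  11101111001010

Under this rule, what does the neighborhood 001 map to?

1

At position 0 the neighborhood is 001; the next row has 1 there.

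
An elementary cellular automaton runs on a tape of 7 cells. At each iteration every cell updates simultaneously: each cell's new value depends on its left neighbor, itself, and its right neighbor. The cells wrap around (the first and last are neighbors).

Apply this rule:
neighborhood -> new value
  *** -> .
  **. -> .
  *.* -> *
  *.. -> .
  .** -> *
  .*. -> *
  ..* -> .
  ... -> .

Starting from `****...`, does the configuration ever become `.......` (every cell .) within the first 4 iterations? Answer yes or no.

iteration 1: *......
iteration 2: *......  (fixed point — unchanged through iteration 4)
iteration 4 is *......, still not uniform .

no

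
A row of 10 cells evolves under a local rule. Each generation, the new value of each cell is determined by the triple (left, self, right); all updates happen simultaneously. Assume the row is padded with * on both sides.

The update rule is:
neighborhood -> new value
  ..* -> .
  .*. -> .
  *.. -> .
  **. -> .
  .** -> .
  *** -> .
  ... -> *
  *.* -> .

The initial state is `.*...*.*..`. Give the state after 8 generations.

...*......
.*...****.
...*......  (repeats generation 1; period 2)
generation 8: .*...****.

.*...****.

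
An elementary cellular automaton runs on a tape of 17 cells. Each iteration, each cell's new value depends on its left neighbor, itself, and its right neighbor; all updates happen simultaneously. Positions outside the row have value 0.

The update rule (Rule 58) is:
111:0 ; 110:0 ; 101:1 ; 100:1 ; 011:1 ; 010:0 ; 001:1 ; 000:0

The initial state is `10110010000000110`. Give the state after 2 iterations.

01101101000001101
11011010100011010

11011010100011010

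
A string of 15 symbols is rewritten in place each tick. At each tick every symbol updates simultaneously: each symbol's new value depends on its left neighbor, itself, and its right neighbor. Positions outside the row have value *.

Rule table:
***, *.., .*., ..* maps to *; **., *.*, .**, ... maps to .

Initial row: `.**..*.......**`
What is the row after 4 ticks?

****..*...***.*

tick 1: ...****.....*.*
tick 2: *.*.**.*...**..
tick 3: ..*....**.*..**
tick 4: ****..*...***.*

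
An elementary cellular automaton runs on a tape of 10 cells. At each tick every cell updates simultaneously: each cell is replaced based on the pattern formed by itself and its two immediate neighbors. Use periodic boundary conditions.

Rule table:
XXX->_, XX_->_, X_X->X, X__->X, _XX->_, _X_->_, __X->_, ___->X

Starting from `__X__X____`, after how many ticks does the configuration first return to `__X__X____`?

X__X__XXXX
_X__X_____
__X__XXXXX
X__X______
_X__XXXXX_
__X______X
X__XXXXX__
_X______X_
__XXXXX__X
X______X__
_XXXXX__X_
______X__X
XXXXX__X__
_____X__X_
XXXX__X__X
____X__X__
XXX__X__XX
___X__X___
XX__X__XXX
__X__X____

20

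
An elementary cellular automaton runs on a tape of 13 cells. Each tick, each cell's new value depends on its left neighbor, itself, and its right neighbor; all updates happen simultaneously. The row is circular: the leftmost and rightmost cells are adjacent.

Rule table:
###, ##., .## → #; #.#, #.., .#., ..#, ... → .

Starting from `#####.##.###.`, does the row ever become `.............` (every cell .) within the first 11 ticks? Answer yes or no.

tick 1: #####.##.###.  (fixed point — unchanged through tick 11)
tick 11 is #####.##.###., still not uniform .

no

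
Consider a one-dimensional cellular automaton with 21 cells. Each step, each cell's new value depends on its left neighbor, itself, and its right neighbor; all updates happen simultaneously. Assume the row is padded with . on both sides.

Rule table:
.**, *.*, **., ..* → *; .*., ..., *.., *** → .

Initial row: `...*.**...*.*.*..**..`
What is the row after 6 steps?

..*.***..*.*.*..***..
.*.**.*.*.*.*..**.*..
*.****.*.*.*..****...
.**..**.*.*..**..*...
***.****.*..***.*....
*.***..**..**.**.....

*.***..**..**.**.....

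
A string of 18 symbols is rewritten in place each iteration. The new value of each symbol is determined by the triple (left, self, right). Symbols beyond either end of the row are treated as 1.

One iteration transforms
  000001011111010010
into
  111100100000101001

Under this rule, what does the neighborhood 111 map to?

At position 8 the neighborhood is 111; the next row has 0 there.

0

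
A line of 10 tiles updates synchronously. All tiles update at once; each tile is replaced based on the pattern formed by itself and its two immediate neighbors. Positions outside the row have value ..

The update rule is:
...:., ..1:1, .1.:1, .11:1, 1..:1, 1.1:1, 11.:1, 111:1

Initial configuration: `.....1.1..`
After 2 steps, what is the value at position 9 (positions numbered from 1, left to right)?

1

....11111.
...1111111
position 9 holds 1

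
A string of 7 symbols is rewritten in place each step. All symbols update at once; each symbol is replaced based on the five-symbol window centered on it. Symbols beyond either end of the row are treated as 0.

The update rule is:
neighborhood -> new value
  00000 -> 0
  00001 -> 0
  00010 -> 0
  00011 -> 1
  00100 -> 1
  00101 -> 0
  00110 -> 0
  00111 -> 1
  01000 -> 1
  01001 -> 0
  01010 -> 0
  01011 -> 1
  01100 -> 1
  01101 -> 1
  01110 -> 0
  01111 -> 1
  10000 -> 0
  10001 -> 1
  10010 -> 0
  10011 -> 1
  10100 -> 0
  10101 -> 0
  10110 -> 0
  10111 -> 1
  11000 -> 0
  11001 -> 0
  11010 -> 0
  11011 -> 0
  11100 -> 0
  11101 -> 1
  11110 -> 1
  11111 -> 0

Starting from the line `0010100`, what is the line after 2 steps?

step 1: 0000010
step 2: 0000011

0000011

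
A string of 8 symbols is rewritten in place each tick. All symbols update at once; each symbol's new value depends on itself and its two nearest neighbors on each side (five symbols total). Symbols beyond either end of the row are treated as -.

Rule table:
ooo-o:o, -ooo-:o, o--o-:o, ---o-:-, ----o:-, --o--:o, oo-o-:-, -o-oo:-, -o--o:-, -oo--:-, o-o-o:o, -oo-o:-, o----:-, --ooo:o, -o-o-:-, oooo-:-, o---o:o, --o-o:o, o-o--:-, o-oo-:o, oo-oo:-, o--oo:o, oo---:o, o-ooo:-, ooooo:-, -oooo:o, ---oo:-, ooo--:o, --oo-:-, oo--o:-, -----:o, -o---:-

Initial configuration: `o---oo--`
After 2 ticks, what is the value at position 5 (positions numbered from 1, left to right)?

o-o---o-
o---o-o-
position 5 holds o

o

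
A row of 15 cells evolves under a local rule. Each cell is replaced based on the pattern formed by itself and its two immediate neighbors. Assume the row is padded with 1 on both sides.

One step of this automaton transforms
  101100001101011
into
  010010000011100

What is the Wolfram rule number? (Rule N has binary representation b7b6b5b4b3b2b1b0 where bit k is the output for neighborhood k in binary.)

position 14: 111 → 0  (bit 7 = 0)
position 0: 110 → 0  (bit 6 = 0)
position 1: 101 → 1  (bit 5 = 1)
position 4: 100 → 1  (bit 4 = 1)
position 2: 011 → 0  (bit 3 = 0)
position 11: 010 → 1  (bit 2 = 1)
position 7: 001 → 0  (bit 1 = 0)
position 5: 000 → 0  (bit 0 = 0)
bits b7..b0 = 00110100 = 52

52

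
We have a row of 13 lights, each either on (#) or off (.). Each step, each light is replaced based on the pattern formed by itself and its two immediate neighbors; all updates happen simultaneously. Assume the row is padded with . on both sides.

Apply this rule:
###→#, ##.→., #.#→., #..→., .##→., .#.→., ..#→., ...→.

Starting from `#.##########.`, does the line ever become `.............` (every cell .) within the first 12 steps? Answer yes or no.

yes

...########..
....######...
.....####....
......##.....
.............
all cells are . at step 5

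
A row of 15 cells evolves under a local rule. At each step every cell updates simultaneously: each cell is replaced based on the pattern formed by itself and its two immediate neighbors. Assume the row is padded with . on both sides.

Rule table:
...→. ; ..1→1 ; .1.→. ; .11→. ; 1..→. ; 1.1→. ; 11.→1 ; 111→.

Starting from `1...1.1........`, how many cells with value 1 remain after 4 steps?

step 1: ...1...........
step 2: ..1............
step 3: .1.............
step 4: 1..............
count of 1: 1

1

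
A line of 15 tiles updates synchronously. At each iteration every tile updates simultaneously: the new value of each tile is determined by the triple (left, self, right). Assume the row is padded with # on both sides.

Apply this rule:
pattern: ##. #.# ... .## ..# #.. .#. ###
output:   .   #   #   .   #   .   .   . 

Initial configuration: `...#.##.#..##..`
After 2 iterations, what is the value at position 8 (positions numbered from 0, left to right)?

.

.##.#..#..#...#
#..#..#..#..##.
position 8 holds .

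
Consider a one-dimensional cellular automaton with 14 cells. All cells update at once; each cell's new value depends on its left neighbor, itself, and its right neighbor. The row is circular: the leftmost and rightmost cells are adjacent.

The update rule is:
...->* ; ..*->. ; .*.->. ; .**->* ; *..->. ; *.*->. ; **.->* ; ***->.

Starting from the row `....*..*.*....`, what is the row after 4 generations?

*.*...**...*.*

***........***
..*.******.*..
*...*....*...*
*.*...**...*.*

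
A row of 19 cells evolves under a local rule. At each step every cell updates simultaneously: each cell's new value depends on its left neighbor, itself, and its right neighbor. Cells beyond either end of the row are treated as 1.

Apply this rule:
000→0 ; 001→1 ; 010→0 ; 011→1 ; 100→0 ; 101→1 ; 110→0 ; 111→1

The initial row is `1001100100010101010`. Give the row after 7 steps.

0011001000101010101
0110010001010101011
1100100010101010111
1001000101010101111
0010001010101011111
0100010101010111111
1000101010101111111

1000101010101111111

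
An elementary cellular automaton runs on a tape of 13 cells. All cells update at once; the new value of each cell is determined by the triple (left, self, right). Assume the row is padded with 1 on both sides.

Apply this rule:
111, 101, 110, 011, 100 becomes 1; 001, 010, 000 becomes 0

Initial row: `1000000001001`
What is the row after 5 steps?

1100000000101
1110000000011
1111000000011
1111100000011
1111110000011

1111110000011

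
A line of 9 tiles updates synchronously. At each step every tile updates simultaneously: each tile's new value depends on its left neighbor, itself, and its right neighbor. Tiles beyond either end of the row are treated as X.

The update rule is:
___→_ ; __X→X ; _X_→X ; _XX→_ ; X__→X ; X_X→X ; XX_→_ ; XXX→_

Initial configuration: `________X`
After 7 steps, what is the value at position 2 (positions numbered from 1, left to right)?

_

X______X_
_X____XXX
XXX__X___
___XXXX_X
X_X____X_
_XXX__XXX
X___XX___
position 2 holds _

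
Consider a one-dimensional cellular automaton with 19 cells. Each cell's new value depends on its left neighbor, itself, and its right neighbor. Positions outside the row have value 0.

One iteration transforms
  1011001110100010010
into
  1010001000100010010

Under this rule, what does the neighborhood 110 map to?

0

At position 3 the neighborhood is 110; the next row has 0 there.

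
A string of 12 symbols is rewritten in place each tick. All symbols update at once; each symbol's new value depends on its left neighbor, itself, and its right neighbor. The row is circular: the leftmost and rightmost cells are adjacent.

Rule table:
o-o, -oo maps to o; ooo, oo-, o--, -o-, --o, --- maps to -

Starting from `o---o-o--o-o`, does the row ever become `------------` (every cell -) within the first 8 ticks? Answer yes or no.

yes

-----o----oo
----------o-
------------
all cells are - at tick 3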